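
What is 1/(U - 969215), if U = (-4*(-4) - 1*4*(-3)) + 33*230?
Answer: -1/961597 ≈ -1.0399e-6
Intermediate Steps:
U = 7618 (U = (16 - 4*(-3)) + 7590 = (16 + 12) + 7590 = 28 + 7590 = 7618)
1/(U - 969215) = 1/(7618 - 969215) = 1/(-961597) = -1/961597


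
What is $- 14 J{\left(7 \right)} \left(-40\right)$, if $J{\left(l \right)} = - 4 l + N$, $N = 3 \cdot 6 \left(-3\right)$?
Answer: $-45920$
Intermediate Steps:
$N = -54$ ($N = 18 \left(-3\right) = -54$)
$J{\left(l \right)} = -54 - 4 l$ ($J{\left(l \right)} = - 4 l - 54 = -54 - 4 l$)
$- 14 J{\left(7 \right)} \left(-40\right) = - 14 \left(-54 - 28\right) \left(-40\right) = \left(-14\right) \left(-82\right) \left(-40\right) = 1148 \left(-40\right) = -45920$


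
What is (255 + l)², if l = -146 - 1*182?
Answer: 5329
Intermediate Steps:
l = -328 (l = -146 - 182 = -328)
(255 + l)² = (255 - 328)² = (-73)² = 5329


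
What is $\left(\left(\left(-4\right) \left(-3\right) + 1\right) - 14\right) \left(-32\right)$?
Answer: $32$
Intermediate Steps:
$\left(\left(\left(-4\right) \left(-3\right) + 1\right) - 14\right) \left(-32\right) = \left(\left(12 + 1\right) - 14\right) \left(-32\right) = \left(13 - 14\right) \left(-32\right) = \left(-1\right) \left(-32\right) = 32$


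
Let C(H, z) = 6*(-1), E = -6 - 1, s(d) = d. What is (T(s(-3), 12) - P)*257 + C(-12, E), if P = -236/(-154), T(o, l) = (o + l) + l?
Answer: 384781/77 ≈ 4997.2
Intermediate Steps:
E = -7
T(o, l) = o + 2*l (T(o, l) = (l + o) + l = o + 2*l)
C(H, z) = -6
P = 118/77 (P = -236*(-1/154) = 118/77 ≈ 1.5325)
(T(s(-3), 12) - P)*257 + C(-12, E) = ((-3 + 2*12) - 1*118/77)*257 - 6 = ((-3 + 24) - 118/77)*257 - 6 = (21 - 118/77)*257 - 6 = (1499/77)*257 - 6 = 385243/77 - 6 = 384781/77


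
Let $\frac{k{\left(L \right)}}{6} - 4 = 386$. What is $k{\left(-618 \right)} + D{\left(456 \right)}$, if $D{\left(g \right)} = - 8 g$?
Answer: $-1308$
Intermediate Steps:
$k{\left(L \right)} = 2340$ ($k{\left(L \right)} = 24 + 6 \cdot 386 = 24 + 2316 = 2340$)
$k{\left(-618 \right)} + D{\left(456 \right)} = 2340 - 3648 = -1308$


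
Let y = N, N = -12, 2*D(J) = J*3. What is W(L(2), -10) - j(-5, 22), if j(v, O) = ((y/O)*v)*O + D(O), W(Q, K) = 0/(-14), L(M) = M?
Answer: -93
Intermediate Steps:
D(J) = 3*J/2 (D(J) = (J*3)/2 = (3*J)/2 = 3*J/2)
y = -12
W(Q, K) = 0 (W(Q, K) = 0*(-1/14) = 0)
j(v, O) = -12*v + 3*O/2 (j(v, O) = ((-12/O)*v)*O + 3*O/2 = (-12*v/O)*O + 3*O/2 = -12*v + 3*O/2)
W(L(2), -10) - j(-5, 22) = 0 - (-12*(-5) + (3/2)*22) = 0 - (60 + 33) = 0 - 1*93 = 0 - 93 = -93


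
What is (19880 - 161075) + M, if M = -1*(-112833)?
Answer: -28362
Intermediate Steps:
M = 112833
(19880 - 161075) + M = (19880 - 161075) + 112833 = -141195 + 112833 = -28362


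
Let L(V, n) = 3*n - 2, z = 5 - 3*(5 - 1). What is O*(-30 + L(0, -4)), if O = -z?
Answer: -308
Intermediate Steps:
z = -7 (z = 5 - 3*4 = 5 - 12 = -7)
O = 7 (O = -1*(-7) = 7)
L(V, n) = -2 + 3*n
O*(-30 + L(0, -4)) = 7*(-30 + (-2 + 3*(-4))) = 7*(-30 + (-2 - 12)) = 7*(-30 - 14) = 7*(-44) = -308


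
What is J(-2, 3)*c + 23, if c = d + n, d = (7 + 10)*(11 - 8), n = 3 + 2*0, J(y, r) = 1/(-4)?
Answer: 19/2 ≈ 9.5000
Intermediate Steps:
J(y, r) = -¼ (J(y, r) = 1*(-¼) = -¼)
n = 3 (n = 3 + 0 = 3)
d = 51 (d = 17*3 = 51)
c = 54 (c = 51 + 3 = 54)
J(-2, 3)*c + 23 = -¼*54 + 23 = -27/2 + 23 = 19/2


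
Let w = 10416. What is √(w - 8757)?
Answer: √1659 ≈ 40.731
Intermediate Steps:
√(w - 8757) = √(10416 - 8757) = √1659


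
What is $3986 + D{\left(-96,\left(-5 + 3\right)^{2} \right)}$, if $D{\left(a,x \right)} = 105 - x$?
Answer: $4087$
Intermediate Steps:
$3986 + D{\left(-96,\left(-5 + 3\right)^{2} \right)} = 3986 + \left(105 - \left(-5 + 3\right)^{2}\right) = 3986 + \left(105 - \left(-2\right)^{2}\right) = 3986 + \left(105 - 4\right) = 3986 + 101 = 4087$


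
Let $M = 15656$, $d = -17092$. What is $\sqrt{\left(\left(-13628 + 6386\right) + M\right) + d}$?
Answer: $i \sqrt{8678} \approx 93.156 i$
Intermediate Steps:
$\sqrt{\left(\left(-13628 + 6386\right) + M\right) + d} = \sqrt{\left(\left(-13628 + 6386\right) + 15656\right) - 17092} = \sqrt{\left(-7242 + 15656\right) - 17092} = \sqrt{8414 - 17092} = \sqrt{-8678} = i \sqrt{8678}$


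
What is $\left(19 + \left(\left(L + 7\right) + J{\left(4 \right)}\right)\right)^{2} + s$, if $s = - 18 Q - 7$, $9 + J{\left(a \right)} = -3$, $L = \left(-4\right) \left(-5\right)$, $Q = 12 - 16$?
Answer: $1221$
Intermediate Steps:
$Q = -4$
$L = 20$
$J{\left(a \right)} = -12$ ($J{\left(a \right)} = -9 - 3 = -12$)
$s = 65$ ($s = \left(-18\right) \left(-4\right) - 7 = 72 - 7 = 65$)
$\left(19 + \left(\left(L + 7\right) + J{\left(4 \right)}\right)\right)^{2} + s = \left(19 + \left(\left(20 + 7\right) - 12\right)\right)^{2} + 65 = \left(19 + \left(27 - 12\right)\right)^{2} + 65 = \left(19 + 15\right)^{2} + 65 = 34^{2} + 65 = 1156 + 65 = 1221$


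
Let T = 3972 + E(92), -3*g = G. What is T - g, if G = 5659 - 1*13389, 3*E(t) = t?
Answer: 1426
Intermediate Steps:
E(t) = t/3
G = -7730 (G = 5659 - 13389 = -7730)
g = 7730/3 (g = -⅓*(-7730) = 7730/3 ≈ 2576.7)
T = 12008/3 (T = 3972 + (⅓)*92 = 3972 + 92/3 = 12008/3 ≈ 4002.7)
T - g = 12008/3 - 1*7730/3 = 12008/3 - 7730/3 = 1426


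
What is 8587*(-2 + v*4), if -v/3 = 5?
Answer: -532394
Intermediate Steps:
v = -15 (v = -3*5 = -15)
8587*(-2 + v*4) = 8587*(-2 - 15*4) = 8587*(-2 - 60) = 8587*(-62) = -532394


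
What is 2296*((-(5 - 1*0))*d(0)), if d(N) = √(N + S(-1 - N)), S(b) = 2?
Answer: -11480*√2 ≈ -16235.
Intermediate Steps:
d(N) = √(2 + N) (d(N) = √(N + 2) = √(2 + N))
2296*((-(5 - 1*0))*d(0)) = 2296*((-(5 - 1*0))*√(2 + 0)) = 2296*((-(5 + 0))*√2) = 2296*((-1*5)*√2) = 2296*(-5*√2) = -11480*√2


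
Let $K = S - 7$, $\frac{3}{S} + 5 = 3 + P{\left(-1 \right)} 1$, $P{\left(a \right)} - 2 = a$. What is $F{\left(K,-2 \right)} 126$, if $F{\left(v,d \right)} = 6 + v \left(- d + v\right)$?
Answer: $10836$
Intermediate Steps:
$P{\left(a \right)} = 2 + a$
$S = -3$ ($S = \frac{3}{-5 + \left(3 + \left(2 - 1\right) 1\right)} = \frac{3}{-5 + \left(3 + 1 \cdot 1\right)} = \frac{3}{-5 + \left(3 + 1\right)} = \frac{3}{-5 + 4} = \frac{3}{-1} = 3 \left(-1\right) = -3$)
$K = -10$ ($K = -3 - 7 = -10$)
$F{\left(v,d \right)} = 6 + v \left(v - d\right)$
$F{\left(K,-2 \right)} 126 = \left(6 + \left(-10\right)^{2} - \left(-2\right) \left(-10\right)\right) 126 = \left(6 + 100 - 20\right) 126 = 86 \cdot 126 = 10836$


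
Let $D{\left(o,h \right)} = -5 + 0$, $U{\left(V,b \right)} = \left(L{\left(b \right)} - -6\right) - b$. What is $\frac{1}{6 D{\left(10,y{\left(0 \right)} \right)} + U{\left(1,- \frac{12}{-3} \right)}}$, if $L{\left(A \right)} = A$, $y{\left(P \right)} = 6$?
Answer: $- \frac{1}{24} \approx -0.041667$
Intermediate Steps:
$U{\left(V,b \right)} = 6$ ($U{\left(V,b \right)} = \left(b - -6\right) - b = \left(b + 6\right) - b = \left(6 + b\right) - b = 6$)
$D{\left(o,h \right)} = -5$
$\frac{1}{6 D{\left(10,y{\left(0 \right)} \right)} + U{\left(1,- \frac{12}{-3} \right)}} = \frac{1}{6 \left(-5\right) + 6} = \frac{1}{-30 + 6} = \frac{1}{-24} = - \frac{1}{24}$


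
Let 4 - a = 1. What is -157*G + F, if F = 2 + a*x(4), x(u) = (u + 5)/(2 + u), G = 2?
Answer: -615/2 ≈ -307.50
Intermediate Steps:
a = 3 (a = 4 - 1*1 = 4 - 1 = 3)
x(u) = (5 + u)/(2 + u)
F = 13/2 (F = 2 + 3*((5 + 4)/(2 + 4)) = 2 + 3*(9/6) = 2 + 3*((1/6)*9) = 2 + 3*(3/2) = 2 + 9/2 = 13/2 ≈ 6.5000)
-157*G + F = -157*2 + 13/2 = -314 + 13/2 = -615/2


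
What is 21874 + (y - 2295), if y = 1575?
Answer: 21154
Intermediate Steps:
21874 + (y - 2295) = 21874 + (1575 - 2295) = 21874 - 720 = 21154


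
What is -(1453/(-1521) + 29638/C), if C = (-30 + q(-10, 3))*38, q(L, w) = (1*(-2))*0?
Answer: 7789303/288990 ≈ 26.954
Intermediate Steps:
q(L, w) = 0 (q(L, w) = -2*0 = 0)
C = -1140 (C = (-30 + 0)*38 = -30*38 = -1140)
-(1453/(-1521) + 29638/C) = -(1453/(-1521) + 29638/(-1140)) = -(1453*(-1/1521) + 29638*(-1/1140)) = -(-1453/1521 - 14819/570) = -1*(-7789303/288990) = 7789303/288990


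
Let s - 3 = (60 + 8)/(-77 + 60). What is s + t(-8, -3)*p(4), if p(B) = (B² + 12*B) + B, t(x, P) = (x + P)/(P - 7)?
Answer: 369/5 ≈ 73.800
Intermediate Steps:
t(x, P) = (P + x)/(-7 + P)
p(B) = B² + 13*B
s = -1 (s = 3 + (60 + 8)/(-77 + 60) = 3 + 68/(-17) = 3 + 68*(-1/17) = 3 - 4 = -1)
s + t(-8, -3)*p(4) = -1 + ((-3 - 8)/(-7 - 3))*(4*(13 + 4)) = -1 + (-11/(-10))*(4*17) = -1 - ⅒*(-11)*68 = -1 + (11/10)*68 = -1 + 374/5 = 369/5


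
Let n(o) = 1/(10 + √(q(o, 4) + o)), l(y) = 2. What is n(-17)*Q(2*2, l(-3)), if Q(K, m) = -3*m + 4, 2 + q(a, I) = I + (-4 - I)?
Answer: -20/123 + 2*I*√23/123 ≈ -0.1626 + 0.077981*I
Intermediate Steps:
q(a, I) = -6 (q(a, I) = -2 + (I + (-4 - I)) = -2 - 4 = -6)
n(o) = 1/(10 + √(-6 + o))
Q(K, m) = 4 - 3*m
n(-17)*Q(2*2, l(-3)) = (4 - 3*2)/(10 + √(-6 - 17)) = (4 - 6)/(10 + √(-23)) = -2/(10 + I*√23)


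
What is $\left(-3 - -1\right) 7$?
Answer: $-14$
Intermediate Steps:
$\left(-3 - -1\right) 7 = \left(-3 + 1\right) 7 = \left(-2\right) 7 = -14$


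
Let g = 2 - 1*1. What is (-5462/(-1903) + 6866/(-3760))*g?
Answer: 3735561/3577640 ≈ 1.0441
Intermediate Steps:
g = 1 (g = 2 - 1 = 1)
(-5462/(-1903) + 6866/(-3760))*g = (-5462/(-1903) + 6866/(-3760))*1 = (-5462*(-1/1903) + 6866*(-1/3760))*1 = (5462/1903 - 3433/1880)*1 = (3735561/3577640)*1 = 3735561/3577640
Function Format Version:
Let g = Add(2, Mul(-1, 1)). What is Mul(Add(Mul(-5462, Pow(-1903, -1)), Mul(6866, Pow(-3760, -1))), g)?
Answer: Rational(3735561, 3577640) ≈ 1.0441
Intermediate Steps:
g = 1 (g = Add(2, -1) = 1)
Mul(Add(Mul(-5462, Pow(-1903, -1)), Mul(6866, Pow(-3760, -1))), g) = Mul(Add(Mul(-5462, Pow(-1903, -1)), Mul(6866, Pow(-3760, -1))), 1) = Mul(Add(Mul(-5462, Rational(-1, 1903)), Mul(6866, Rational(-1, 3760))), 1) = Mul(Add(Rational(5462, 1903), Rational(-3433, 1880)), 1) = Mul(Rational(3735561, 3577640), 1) = Rational(3735561, 3577640)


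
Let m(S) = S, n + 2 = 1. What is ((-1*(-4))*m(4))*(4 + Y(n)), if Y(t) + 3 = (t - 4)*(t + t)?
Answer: 176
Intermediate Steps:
n = -1 (n = -2 + 1 = -1)
Y(t) = -3 + 2*t*(-4 + t) (Y(t) = -3 + (t - 4)*(t + t) = -3 + (-4 + t)*(2*t) = -3 + 2*t*(-4 + t))
((-1*(-4))*m(4))*(4 + Y(n)) = (-1*(-4)*4)*(4 + (-3 - 8*(-1) + 2*(-1)²)) = (4*4)*(4 + (-3 + 8 + 2*1)) = 16*(4 + (-3 + 8 + 2)) = 16*(4 + 7) = 16*11 = 176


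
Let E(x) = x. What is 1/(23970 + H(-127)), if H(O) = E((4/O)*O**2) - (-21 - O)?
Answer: 1/23356 ≈ 4.2816e-5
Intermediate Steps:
H(O) = 21 + 5*O (H(O) = (4/O)*O**2 - (-21 - O) = 4*O + (21 + O) = 21 + 5*O)
1/(23970 + H(-127)) = 1/(23970 + (21 + 5*(-127))) = 1/(23970 + (21 - 635)) = 1/(23970 - 614) = 1/23356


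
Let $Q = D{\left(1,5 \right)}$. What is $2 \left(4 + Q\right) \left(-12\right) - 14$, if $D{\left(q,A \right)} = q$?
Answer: $-134$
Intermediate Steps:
$Q = 1$
$2 \left(4 + Q\right) \left(-12\right) - 14 = 2 \left(4 + 1\right) \left(-12\right) - 14 = 2 \cdot 5 \left(-12\right) - 14 = 10 \left(-12\right) - 14 = -120 - 14 = -134$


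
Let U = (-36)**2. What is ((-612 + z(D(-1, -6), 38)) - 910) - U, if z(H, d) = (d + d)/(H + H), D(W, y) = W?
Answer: -2856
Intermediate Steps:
z(H, d) = d/H (z(H, d) = (2*d)/((2*H)) = (2*d)*(1/(2*H)) = d/H)
U = 1296
((-612 + z(D(-1, -6), 38)) - 910) - U = ((-612 + 38/(-1)) - 910) - 1*1296 = ((-612 + 38*(-1)) - 910) - 1296 = ((-612 - 38) - 910) - 1296 = (-650 - 910) - 1296 = -1560 - 1296 = -2856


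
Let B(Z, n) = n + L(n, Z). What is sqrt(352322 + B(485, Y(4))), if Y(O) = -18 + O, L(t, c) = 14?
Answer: sqrt(352322) ≈ 593.57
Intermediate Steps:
B(Z, n) = 14 + n (B(Z, n) = n + 14 = 14 + n)
sqrt(352322 + B(485, Y(4))) = sqrt(352322 + (14 + (-18 + 4))) = sqrt(352322 + (14 - 14)) = sqrt(352322 + 0) = sqrt(352322)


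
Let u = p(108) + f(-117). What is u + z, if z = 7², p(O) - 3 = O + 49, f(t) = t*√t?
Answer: 209 - 351*I*√13 ≈ 209.0 - 1265.5*I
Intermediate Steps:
f(t) = t^(3/2)
p(O) = 52 + O (p(O) = 3 + (O + 49) = 3 + (49 + O) = 52 + O)
u = 160 - 351*I*√13 (u = (52 + 108) + (-117)^(3/2) = 160 - 351*I*√13 ≈ 160.0 - 1265.5*I)
z = 49
u + z = (160 - 351*I*√13) + 49 = 209 - 351*I*√13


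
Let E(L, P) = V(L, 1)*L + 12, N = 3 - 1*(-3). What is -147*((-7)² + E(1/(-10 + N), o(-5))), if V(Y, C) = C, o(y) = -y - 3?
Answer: -35721/4 ≈ -8930.3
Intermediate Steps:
N = 6 (N = 3 + 3 = 6)
o(y) = -3 - y
E(L, P) = 12 + L (E(L, P) = 1*L + 12 = L + 12 = 12 + L)
-147*((-7)² + E(1/(-10 + N), o(-5))) = -147*((-7)² + (12 + 1/(-10 + 6))) = -147*(49 + (12 + 1/(-4))) = -147*(49 + (12 - ¼)) = -147*(49 + 47/4) = -147*243/4 = -35721/4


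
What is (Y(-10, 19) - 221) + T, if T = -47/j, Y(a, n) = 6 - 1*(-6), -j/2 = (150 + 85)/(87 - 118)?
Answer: -2121/10 ≈ -212.10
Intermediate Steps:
j = 470/31 (j = -2*(150 + 85)/(87 - 118) = -470/(-31) = -470*(-1)/31 = -2*(-235/31) = 470/31 ≈ 15.161)
Y(a, n) = 12 (Y(a, n) = 6 + 6 = 12)
T = -31/10 (T = -47/470/31 = -47*31/470 = -31/10 ≈ -3.1000)
(Y(-10, 19) - 221) + T = (12 - 221) - 31/10 = -209 - 31/10 = -2121/10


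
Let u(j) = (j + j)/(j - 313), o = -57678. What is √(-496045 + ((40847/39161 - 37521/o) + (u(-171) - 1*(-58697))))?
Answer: 2*I*√1874889045019986023336926/4141001623 ≈ 661.32*I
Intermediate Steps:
u(j) = 2*j/(-313 + j) (u(j) = (2*j)/(-313 + j) = 2*j/(-313 + j))
√(-496045 + ((40847/39161 - 37521/o) + (u(-171) - 1*(-58697)))) = √(-496045 + ((40847/39161 - 37521/(-57678)) + (2*(-171)/(-313 - 171) - 1*(-58697)))) = √(-496045 + ((40847*(1/39161) - 37521*(-1/57678)) + (2*(-171)/(-484) + 58697))) = √(-496045 + ((40847/39161 + 12507/19226) + (2*(-171)*(-1/484) + 58697))) = √(-496045 + (1275111049/752909386 + (171/242 + 58697))) = √(-496045 + (1275111049/752909386 + 14204845/242)) = √(-496045 + 2673817426012257/45551017853) = √(-19921537224879128/45551017853) = 2*I*√1874889045019986023336926/4141001623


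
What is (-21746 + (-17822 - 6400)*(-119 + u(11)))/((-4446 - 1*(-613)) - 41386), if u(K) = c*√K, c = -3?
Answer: -2860672/45219 - 24222*√11/15073 ≈ -68.592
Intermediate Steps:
u(K) = -3*√K
(-21746 + (-17822 - 6400)*(-119 + u(11)))/((-4446 - 1*(-613)) - 41386) = (-21746 + (-17822 - 6400)*(-119 - 3*√11))/((-4446 - 1*(-613)) - 41386) = (-21746 - 24222*(-119 - 3*√11))/((-4446 + 613) - 41386) = (-21746 + (2882418 + 72666*√11))/(-3833 - 41386) = (2860672 + 72666*√11)/(-45219) = (2860672 + 72666*√11)*(-1/45219) = -2860672/45219 - 24222*√11/15073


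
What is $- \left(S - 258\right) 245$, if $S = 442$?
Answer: $-45080$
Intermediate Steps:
$- \left(S - 258\right) 245 = - \left(442 - 258\right) 245 = - 184 \cdot 245 = \left(-1\right) 45080 = -45080$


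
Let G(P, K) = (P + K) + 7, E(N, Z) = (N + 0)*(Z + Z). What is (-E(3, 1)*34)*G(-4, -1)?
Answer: -408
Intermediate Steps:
E(N, Z) = 2*N*Z (E(N, Z) = N*(2*Z) = 2*N*Z)
G(P, K) = 7 + K + P (G(P, K) = (K + P) + 7 = 7 + K + P)
(-E(3, 1)*34)*G(-4, -1) = (-2*3*34)*(7 - 1 - 4) = (-1*6*34)*2 = -6*34*2 = -204*2 = -408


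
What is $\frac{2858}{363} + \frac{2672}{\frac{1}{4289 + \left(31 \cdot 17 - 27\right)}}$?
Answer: $\frac{4645026362}{363} \approx 1.2796 \cdot 10^{7}$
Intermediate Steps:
$\frac{2858}{363} + \frac{2672}{\frac{1}{4289 + \left(31 \cdot 17 - 27\right)}} = 2858 \cdot \frac{1}{363} + \frac{2672}{\frac{1}{4289 + \left(527 - 27\right)}} = \frac{2858}{363} + \frac{2672}{\frac{1}{4289 + 500}} = \frac{2858}{363} + \frac{2672}{\frac{1}{4789}} = \frac{2858}{363} + 2672 \frac{1}{\frac{1}{4789}} = \frac{2858}{363} + 2672 \cdot 4789 = \frac{2858}{363} + 12796208 = \frac{4645026362}{363}$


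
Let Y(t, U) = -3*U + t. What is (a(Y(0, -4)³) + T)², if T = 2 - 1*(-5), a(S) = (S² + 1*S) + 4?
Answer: 8926488724729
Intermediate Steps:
Y(t, U) = t - 3*U
a(S) = 4 + S + S² (a(S) = (S² + S) + 4 = (S + S²) + 4 = 4 + S + S²)
T = 7 (T = 2 + 5 = 7)
(a(Y(0, -4)³) + T)² = ((4 + (0 - 3*(-4))³ + ((0 - 3*(-4))³)²) + 7)² = ((4 + (0 + 12)³ + ((0 + 12)³)²) + 7)² = ((4 + 12³ + (12³)²) + 7)² = ((4 + 1728 + 1728²) + 7)² = ((4 + 1728 + 2985984) + 7)² = (2987716 + 7)² = 2987723² = 8926488724729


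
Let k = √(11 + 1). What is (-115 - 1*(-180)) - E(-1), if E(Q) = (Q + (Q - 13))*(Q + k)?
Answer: 50 + 30*√3 ≈ 101.96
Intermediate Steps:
k = 2*√3 (k = √12 = 2*√3 ≈ 3.4641)
E(Q) = (-13 + 2*Q)*(Q + 2*√3) (E(Q) = (Q + (Q - 13))*(Q + 2*√3) = (Q + (-13 + Q))*(Q + 2*√3) = (-13 + 2*Q)*(Q + 2*√3))
(-115 - 1*(-180)) - E(-1) = (-115 - 1*(-180)) - (-26*√3 - 13*(-1) + 2*(-1)² + 4*(-1)*√3) = (-115 + 180) - (-26*√3 + 13 + 2*1 - 4*√3) = 65 - (-26*√3 + 13 + 2 - 4*√3) = 65 - (15 - 30*√3) = 65 + (-15 + 30*√3) = 50 + 30*√3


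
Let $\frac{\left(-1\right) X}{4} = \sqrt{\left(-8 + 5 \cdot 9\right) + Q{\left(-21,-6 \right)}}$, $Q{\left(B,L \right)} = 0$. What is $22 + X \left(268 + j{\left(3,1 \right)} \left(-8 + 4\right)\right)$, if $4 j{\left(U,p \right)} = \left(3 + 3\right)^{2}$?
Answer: $22 - 928 \sqrt{37} \approx -5622.8$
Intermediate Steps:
$j{\left(U,p \right)} = 9$ ($j{\left(U,p \right)} = \frac{\left(3 + 3\right)^{2}}{4} = \frac{6^{2}}{4} = \frac{1}{4} \cdot 36 = 9$)
$X = - 4 \sqrt{37}$ ($X = - 4 \sqrt{\left(-8 + 5 \cdot 9\right) + 0} = - 4 \sqrt{\left(-8 + 45\right) + 0} = - 4 \sqrt{37 + 0} = - 4 \sqrt{37} \approx -24.331$)
$22 + X \left(268 + j{\left(3,1 \right)} \left(-8 + 4\right)\right) = 22 + - 4 \sqrt{37} \left(268 + 9 \left(-8 + 4\right)\right) = 22 + - 4 \sqrt{37} \left(268 + 9 \left(-4\right)\right) = 22 + - 4 \sqrt{37} \left(268 - 36\right) = 22 + - 4 \sqrt{37} \cdot 232 = 22 - 928 \sqrt{37}$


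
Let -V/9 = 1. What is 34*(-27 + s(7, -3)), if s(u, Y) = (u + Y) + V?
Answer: -1088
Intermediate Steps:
V = -9 (V = -9*1 = -9)
s(u, Y) = -9 + Y + u (s(u, Y) = (u + Y) - 9 = (Y + u) - 9 = -9 + Y + u)
34*(-27 + s(7, -3)) = 34*(-27 + (-9 - 3 + 7)) = 34*(-27 - 5) = 34*(-32) = -1088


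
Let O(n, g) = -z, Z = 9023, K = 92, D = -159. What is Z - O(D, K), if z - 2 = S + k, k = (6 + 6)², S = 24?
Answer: 9193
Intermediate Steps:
k = 144 (k = 12² = 144)
z = 170 (z = 2 + (24 + 144) = 2 + 168 = 170)
O(n, g) = -170 (O(n, g) = -1*170 = -170)
Z - O(D, K) = 9023 - 1*(-170) = 9023 + 170 = 9193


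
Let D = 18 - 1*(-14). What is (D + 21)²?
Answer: 2809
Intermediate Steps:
D = 32 (D = 18 + 14 = 32)
(D + 21)² = (32 + 21)² = 53² = 2809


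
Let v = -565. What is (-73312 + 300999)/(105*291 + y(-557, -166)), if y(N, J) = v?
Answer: 227687/29990 ≈ 7.5921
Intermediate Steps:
y(N, J) = -565
(-73312 + 300999)/(105*291 + y(-557, -166)) = (-73312 + 300999)/(105*291 - 565) = 227687/(30555 - 565) = 227687/29990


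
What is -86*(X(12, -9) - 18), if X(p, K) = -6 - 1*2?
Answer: 2236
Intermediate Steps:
X(p, K) = -8 (X(p, K) = -6 - 2 = -8)
-86*(X(12, -9) - 18) = -86*(-8 - 18) = -86*(-26) = 2236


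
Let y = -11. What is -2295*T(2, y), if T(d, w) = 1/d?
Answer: -2295/2 ≈ -1147.5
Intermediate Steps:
-2295*T(2, y) = -2295/2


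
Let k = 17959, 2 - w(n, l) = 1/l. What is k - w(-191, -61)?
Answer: 1095376/61 ≈ 17957.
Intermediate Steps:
w(n, l) = 2 - 1/l
k - w(-191, -61) = 17959 - (2 - 1/(-61)) = 17959 - (2 - 1*(-1/61)) = 17959 - (2 + 1/61) = 17959 - 1*123/61 = 17959 - 123/61 = 1095376/61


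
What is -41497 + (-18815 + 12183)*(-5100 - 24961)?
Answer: 199323055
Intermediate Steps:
-41497 + (-18815 + 12183)*(-5100 - 24961) = -41497 - 6632*(-30061) = -41497 + 199364552 = 199323055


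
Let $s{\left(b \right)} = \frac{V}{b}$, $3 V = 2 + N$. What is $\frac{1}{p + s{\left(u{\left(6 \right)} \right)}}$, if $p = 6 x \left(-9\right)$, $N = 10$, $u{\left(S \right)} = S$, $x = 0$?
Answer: $\frac{3}{2} \approx 1.5$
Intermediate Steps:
$V = 4$ ($V = \frac{2 + 10}{3} = \frac{1}{3} \cdot 12 = 4$)
$s{\left(b \right)} = \frac{4}{b}$
$p = 0$ ($p = 6 \cdot 0 \left(-9\right) = 0 \left(-9\right) = 0$)
$\frac{1}{p + s{\left(u{\left(6 \right)} \right)}} = \frac{1}{0 + \frac{4}{6}} = \frac{1}{0 + 4 \cdot \frac{1}{6}} = \frac{1}{0 + \frac{2}{3}} = \frac{1}{\frac{2}{3}} = \frac{3}{2}$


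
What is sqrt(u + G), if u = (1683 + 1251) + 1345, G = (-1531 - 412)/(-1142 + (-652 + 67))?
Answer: 4*sqrt(797849822)/1727 ≈ 65.423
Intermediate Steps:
G = 1943/1727 (G = -1943/(-1142 - 585) = -1943/(-1727) = -1943*(-1/1727) = 1943/1727 ≈ 1.1251)
u = 4279 (u = 2934 + 1345 = 4279)
sqrt(u + G) = sqrt(4279 + 1943/1727) = sqrt(7391776/1727) = 4*sqrt(797849822)/1727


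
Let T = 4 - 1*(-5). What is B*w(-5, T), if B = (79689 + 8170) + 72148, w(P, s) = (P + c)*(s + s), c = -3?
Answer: -23041008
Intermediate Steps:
T = 9 (T = 4 + 5 = 9)
w(P, s) = 2*s*(-3 + P) (w(P, s) = (P - 3)*(s + s) = (-3 + P)*(2*s) = 2*s*(-3 + P))
B = 160007 (B = 87859 + 72148 = 160007)
B*w(-5, T) = 160007*(2*9*(-3 - 5)) = 160007*(2*9*(-8)) = 160007*(-144) = -23041008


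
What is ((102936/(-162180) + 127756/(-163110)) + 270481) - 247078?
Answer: 573190979167/24493685 ≈ 23402.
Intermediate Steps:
((102936/(-162180) + 127756/(-163110)) + 270481) - 247078 = ((102936*(-1/162180) + 127756*(-1/163110)) + 270481) - 247078 = ((-8578/13515 - 63878/81555) + 270481) - 247078 = (-34730888/24493685 + 270481) - 247078 = 6625041681597/24493685 - 247078 = 573190979167/24493685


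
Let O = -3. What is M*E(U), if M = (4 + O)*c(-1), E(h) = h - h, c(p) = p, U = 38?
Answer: 0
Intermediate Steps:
E(h) = 0
M = -1 (M = (4 - 3)*(-1) = 1*(-1) = -1)
M*E(U) = -1*0 = 0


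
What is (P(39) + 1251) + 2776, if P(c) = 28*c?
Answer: 5119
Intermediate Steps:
(P(39) + 1251) + 2776 = (28*39 + 1251) + 2776 = (1092 + 1251) + 2776 = 2343 + 2776 = 5119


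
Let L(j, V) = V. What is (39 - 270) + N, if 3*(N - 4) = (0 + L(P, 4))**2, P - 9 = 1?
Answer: -665/3 ≈ -221.67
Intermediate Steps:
P = 10 (P = 9 + 1 = 10)
N = 28/3 (N = 4 + (0 + 4)**2/3 = 4 + (1/3)*4**2 = 4 + (1/3)*16 = 4 + 16/3 = 28/3 ≈ 9.3333)
(39 - 270) + N = (39 - 270) + 28/3 = -231 + 28/3 = -665/3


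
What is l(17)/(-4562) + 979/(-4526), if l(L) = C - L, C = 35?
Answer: -2273833/10323806 ≈ -0.22025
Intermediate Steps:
l(L) = 35 - L
l(17)/(-4562) + 979/(-4526) = (35 - 1*17)/(-4562) + 979/(-4526) = (35 - 17)*(-1/4562) + 979*(-1/4526) = 18*(-1/4562) - 979/4526 = -9/2281 - 979/4526 = -2273833/10323806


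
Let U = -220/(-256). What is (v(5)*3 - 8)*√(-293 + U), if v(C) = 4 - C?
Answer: -11*I*√18697/8 ≈ -188.01*I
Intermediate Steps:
U = 55/64 (U = -220*(-1/256) = 55/64 ≈ 0.85938)
(v(5)*3 - 8)*√(-293 + U) = ((4 - 1*5)*3 - 8)*√(-293 + 55/64) = ((4 - 5)*3 - 8)*√(-18697/64) = (-1*3 - 8)*(I*√18697/8) = (-3 - 8)*(I*√18697/8) = -11*I*√18697/8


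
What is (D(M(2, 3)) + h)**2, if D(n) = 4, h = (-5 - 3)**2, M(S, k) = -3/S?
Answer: 4624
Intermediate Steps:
h = 64 (h = (-8)**2 = 64)
(D(M(2, 3)) + h)**2 = (4 + 64)**2 = 68**2 = 4624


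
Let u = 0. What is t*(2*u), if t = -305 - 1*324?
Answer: 0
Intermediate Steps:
t = -629 (t = -305 - 324 = -629)
t*(2*u) = -1258*0 = -629*0 = 0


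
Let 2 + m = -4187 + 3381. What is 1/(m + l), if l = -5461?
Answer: -1/6269 ≈ -0.00015952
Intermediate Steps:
m = -808 (m = -2 + (-4187 + 3381) = -2 - 806 = -808)
1/(m + l) = 1/(-808 - 5461) = 1/(-6269) = -1/6269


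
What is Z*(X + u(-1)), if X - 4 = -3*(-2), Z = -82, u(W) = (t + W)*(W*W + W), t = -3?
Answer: -820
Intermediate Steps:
u(W) = (-3 + W)*(W + W²) (u(W) = (-3 + W)*(W*W + W) = (-3 + W)*(W² + W) = (-3 + W)*(W + W²))
X = 10 (X = 4 - 3*(-2) = 4 + 6 = 10)
Z*(X + u(-1)) = -82*(10 - (-3 + (-1)² - 2*(-1))) = -82*(10 - (-3 + 1 + 2)) = -82*(10 - 1*0) = -82*(10 + 0) = -82*10 = -820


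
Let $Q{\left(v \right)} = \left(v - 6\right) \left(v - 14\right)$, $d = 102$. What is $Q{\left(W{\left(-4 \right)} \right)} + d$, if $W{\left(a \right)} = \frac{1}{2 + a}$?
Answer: $\frac{785}{4} \approx 196.25$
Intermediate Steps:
$Q{\left(v \right)} = \left(-14 + v\right) \left(-6 + v\right)$ ($Q{\left(v \right)} = \left(-6 + v\right) \left(-14 + v\right) = \left(-14 + v\right) \left(-6 + v\right)$)
$Q{\left(W{\left(-4 \right)} \right)} + d = \left(84 + \left(\frac{1}{2 - 4}\right)^{2} - \frac{20}{2 - 4}\right) + 102 = \left(84 + \left(\frac{1}{-2}\right)^{2} - \frac{20}{-2}\right) + 102 = \left(84 + \left(- \frac{1}{2}\right)^{2} - -10\right) + 102 = \left(84 + \frac{1}{4} + 10\right) + 102 = \frac{377}{4} + 102 = \frac{785}{4}$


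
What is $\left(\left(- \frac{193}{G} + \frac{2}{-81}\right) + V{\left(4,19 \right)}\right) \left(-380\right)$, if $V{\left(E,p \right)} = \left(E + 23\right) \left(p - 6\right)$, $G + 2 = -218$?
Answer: $- \frac{119130247}{891} \approx -1.337 \cdot 10^{5}$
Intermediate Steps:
$G = -220$ ($G = -2 - 218 = -220$)
$V{\left(E,p \right)} = \left(-6 + p\right) \left(23 + E\right)$ ($V{\left(E,p \right)} = \left(23 + E\right) \left(-6 + p\right) = \left(-6 + p\right) \left(23 + E\right)$)
$\left(\left(- \frac{193}{G} + \frac{2}{-81}\right) + V{\left(4,19 \right)}\right) \left(-380\right) = \left(\left(- \frac{193}{-220} + \frac{2}{-81}\right) + \left(-138 - 24 + 23 \cdot 19 + 4 \cdot 19\right)\right) \left(-380\right) = \left(\left(\left(-193\right) \left(- \frac{1}{220}\right) + 2 \left(- \frac{1}{81}\right)\right) + \left(-138 - 24 + 437 + 76\right)\right) \left(-380\right) = \left(\left(\frac{193}{220} - \frac{2}{81}\right) + 351\right) \left(-380\right) = \left(\frac{15193}{17820} + 351\right) \left(-380\right) = \frac{6270013}{17820} \left(-380\right) = - \frac{119130247}{891}$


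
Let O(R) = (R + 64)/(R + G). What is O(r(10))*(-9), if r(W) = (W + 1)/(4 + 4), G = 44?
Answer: -1569/121 ≈ -12.967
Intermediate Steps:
r(W) = ⅛ + W/8 (r(W) = (1 + W)/8 = (1 + W)*(⅛) = ⅛ + W/8)
O(R) = (64 + R)/(44 + R) (O(R) = (R + 64)/(R + 44) = (64 + R)/(44 + R))
O(r(10))*(-9) = ((64 + (⅛ + (⅛)*10))/(44 + (⅛ + (⅛)*10)))*(-9) = ((64 + (⅛ + 5/4))/(44 + (⅛ + 5/4)))*(-9) = ((64 + 11/8)/(44 + 11/8))*(-9) = ((523/8)/(363/8))*(-9) = ((8/363)*(523/8))*(-9) = (523/363)*(-9) = -1569/121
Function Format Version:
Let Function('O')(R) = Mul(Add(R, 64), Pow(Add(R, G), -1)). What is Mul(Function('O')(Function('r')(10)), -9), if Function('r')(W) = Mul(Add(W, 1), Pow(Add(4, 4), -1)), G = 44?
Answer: Rational(-1569, 121) ≈ -12.967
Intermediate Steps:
Function('r')(W) = Add(Rational(1, 8), Mul(Rational(1, 8), W)) (Function('r')(W) = Mul(Add(1, W), Pow(8, -1)) = Mul(Add(1, W), Rational(1, 8)) = Add(Rational(1, 8), Mul(Rational(1, 8), W)))
Function('O')(R) = Mul(Pow(Add(44, R), -1), Add(64, R)) (Function('O')(R) = Mul(Add(R, 64), Pow(Add(R, 44), -1)) = Mul(Add(64, R), Pow(Add(44, R), -1)) = Mul(Pow(Add(44, R), -1), Add(64, R)))
Mul(Function('O')(Function('r')(10)), -9) = Mul(Mul(Pow(Add(44, Add(Rational(1, 8), Mul(Rational(1, 8), 10))), -1), Add(64, Add(Rational(1, 8), Mul(Rational(1, 8), 10)))), -9) = Mul(Mul(Pow(Add(44, Add(Rational(1, 8), Rational(5, 4))), -1), Add(64, Add(Rational(1, 8), Rational(5, 4)))), -9) = Mul(Mul(Pow(Add(44, Rational(11, 8)), -1), Add(64, Rational(11, 8))), -9) = Mul(Mul(Pow(Rational(363, 8), -1), Rational(523, 8)), -9) = Mul(Mul(Rational(8, 363), Rational(523, 8)), -9) = Mul(Rational(523, 363), -9) = Rational(-1569, 121)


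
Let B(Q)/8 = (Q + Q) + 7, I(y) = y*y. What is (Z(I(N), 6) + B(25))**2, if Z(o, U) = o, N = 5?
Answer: 231361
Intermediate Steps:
I(y) = y**2
B(Q) = 56 + 16*Q (B(Q) = 8*((Q + Q) + 7) = 8*(2*Q + 7) = 8*(7 + 2*Q) = 56 + 16*Q)
(Z(I(N), 6) + B(25))**2 = (5**2 + (56 + 16*25))**2 = (25 + (56 + 400))**2 = (25 + 456)**2 = 481**2 = 231361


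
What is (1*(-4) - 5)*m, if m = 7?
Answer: -63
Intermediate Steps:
(1*(-4) - 5)*m = (1*(-4) - 5)*7 = (-4 - 5)*7 = -9*7 = -63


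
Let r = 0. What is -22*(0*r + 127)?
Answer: -2794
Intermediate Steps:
-22*(0*r + 127) = -22*(0*0 + 127) = -22*(0 + 127) = -22*127 = -2794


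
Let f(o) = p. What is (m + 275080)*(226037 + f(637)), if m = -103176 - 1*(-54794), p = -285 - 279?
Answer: 51114278154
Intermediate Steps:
p = -564
f(o) = -564
m = -48382 (m = -103176 + 54794 = -48382)
(m + 275080)*(226037 + f(637)) = (-48382 + 275080)*(226037 - 564) = 226698*225473 = 51114278154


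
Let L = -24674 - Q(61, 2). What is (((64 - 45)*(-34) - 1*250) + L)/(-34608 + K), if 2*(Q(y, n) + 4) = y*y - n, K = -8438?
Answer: 54851/86092 ≈ 0.63712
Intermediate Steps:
Q(y, n) = -4 + y**2/2 - n/2 (Q(y, n) = -4 + (y*y - n)/2 = -4 + (y**2 - n)/2 = -4 + (y**2/2 - n/2) = -4 + y**2/2 - n/2)
L = -53059/2 (L = -24674 - (-4 + (1/2)*61**2 - 1/2*2) = -24674 - (-4 + (1/2)*3721 - 1) = -24674 - (-4 + 3721/2 - 1) = -24674 - 1*3711/2 = -24674 - 3711/2 = -53059/2 ≈ -26530.)
(((64 - 45)*(-34) - 1*250) + L)/(-34608 + K) = (((64 - 45)*(-34) - 1*250) - 53059/2)/(-34608 - 8438) = ((19*(-34) - 250) - 53059/2)/(-43046) = ((-646 - 250) - 53059/2)*(-1/43046) = (-896 - 53059/2)*(-1/43046) = -54851/2*(-1/43046) = 54851/86092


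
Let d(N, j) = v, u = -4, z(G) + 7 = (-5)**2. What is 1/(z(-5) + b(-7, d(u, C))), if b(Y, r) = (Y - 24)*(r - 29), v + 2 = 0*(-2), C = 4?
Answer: 1/979 ≈ 0.0010215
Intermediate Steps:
z(G) = 18 (z(G) = -7 + (-5)**2 = -7 + 25 = 18)
v = -2 (v = -2 + 0*(-2) = -2 + 0 = -2)
d(N, j) = -2
b(Y, r) = (-29 + r)*(-24 + Y) (b(Y, r) = (-24 + Y)*(-29 + r) = (-29 + r)*(-24 + Y))
1/(z(-5) + b(-7, d(u, C))) = 1/(18 + (696 - 29*(-7) - 24*(-2) - 7*(-2))) = 1/(18 + (696 + 203 + 48 + 14)) = 1/(18 + 961) = 1/979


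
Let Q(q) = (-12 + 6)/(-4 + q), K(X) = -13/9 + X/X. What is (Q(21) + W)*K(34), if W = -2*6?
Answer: 280/51 ≈ 5.4902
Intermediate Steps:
K(X) = -4/9 (K(X) = -13*⅑ + 1 = -13/9 + 1 = -4/9)
W = -12
Q(q) = -6/(-4 + q)
(Q(21) + W)*K(34) = (-6/(-4 + 21) - 12)*(-4/9) = (-6/17 - 12)*(-4/9) = -210/17*(-4/9) = 280/51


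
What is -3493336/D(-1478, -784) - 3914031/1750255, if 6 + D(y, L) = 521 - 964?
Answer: 6112471400761/785864495 ≈ 7778.0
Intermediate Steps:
D(y, L) = -449 (D(y, L) = -6 + (521 - 964) = -6 - 443 = -449)
-3493336/D(-1478, -784) - 3914031/1750255 = -3493336/(-449) - 3914031/1750255 = -3493336*(-1/449) - 3914031*1/1750255 = 3493336/449 - 3914031/1750255 = 6112471400761/785864495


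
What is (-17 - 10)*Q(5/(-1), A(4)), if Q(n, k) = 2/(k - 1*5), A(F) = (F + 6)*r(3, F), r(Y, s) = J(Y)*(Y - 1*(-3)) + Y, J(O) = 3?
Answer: -54/205 ≈ -0.26341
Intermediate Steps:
r(Y, s) = 9 + 4*Y (r(Y, s) = 3*(Y - 1*(-3)) + Y = 3*(Y + 3) + Y = 3*(3 + Y) + Y = (9 + 3*Y) + Y = 9 + 4*Y)
A(F) = 126 + 21*F (A(F) = (F + 6)*(9 + 4*3) = (6 + F)*(9 + 12) = (6 + F)*21 = 126 + 21*F)
Q(n, k) = 2/(-5 + k) (Q(n, k) = 2/(k - 5) = 2/(-5 + k))
(-17 - 10)*Q(5/(-1), A(4)) = (-17 - 10)*(2/(-5 + (126 + 21*4))) = -54/(-5 + (126 + 84)) = -54/(-5 + 210) = -54/205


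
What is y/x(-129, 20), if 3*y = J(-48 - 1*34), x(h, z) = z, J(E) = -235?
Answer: -47/12 ≈ -3.9167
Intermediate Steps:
y = -235/3 (y = (⅓)*(-235) = -235/3 ≈ -78.333)
y/x(-129, 20) = -235/3/20 = -235/3*1/20 = -47/12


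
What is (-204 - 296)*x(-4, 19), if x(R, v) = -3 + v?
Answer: -8000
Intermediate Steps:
(-204 - 296)*x(-4, 19) = (-204 - 296)*(-3 + 19) = -500*16 = -8000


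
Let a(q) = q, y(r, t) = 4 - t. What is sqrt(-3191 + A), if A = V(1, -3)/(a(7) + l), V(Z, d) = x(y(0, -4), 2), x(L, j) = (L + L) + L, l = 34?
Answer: I*sqrt(5363087)/41 ≈ 56.484*I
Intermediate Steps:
x(L, j) = 3*L (x(L, j) = 2*L + L = 3*L)
V(Z, d) = 24 (V(Z, d) = 3*(4 - 1*(-4)) = 3*(4 + 4) = 3*8 = 24)
A = 24/41 (A = 24/(7 + 34) = 24/41 ≈ 0.58537)
sqrt(-3191 + A) = sqrt(-3191 + 24/41) = sqrt(-130807/41) = I*sqrt(5363087)/41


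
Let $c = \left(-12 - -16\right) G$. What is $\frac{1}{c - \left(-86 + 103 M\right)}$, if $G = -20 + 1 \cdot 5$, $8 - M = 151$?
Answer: $\frac{1}{14755} \approx 6.7774 \cdot 10^{-5}$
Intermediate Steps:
$M = -143$ ($M = 8 - 151 = -143$)
$G = -15$ ($G = -20 + 5 = -15$)
$c = -60$ ($c = \left(-12 - -16\right) \left(-15\right) = \left(-12 + 16\right) \left(-15\right) = 4 \left(-15\right) = -60$)
$\frac{1}{c - \left(-86 + 103 M\right)} = \frac{1}{-60 + \left(\left(-103\right) \left(-143\right) + 86\right)} = \frac{1}{-60 + \left(14729 + 86\right)} = \frac{1}{-60 + 14815} = \frac{1}{14755}$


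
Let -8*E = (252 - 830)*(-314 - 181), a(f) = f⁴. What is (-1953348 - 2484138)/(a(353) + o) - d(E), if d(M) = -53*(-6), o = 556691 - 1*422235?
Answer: -1645920436884/5175845779 ≈ -318.00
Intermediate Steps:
E = -143055/4 (E = -(252 - 830)*(-314 - 181)/8 = -(-289)*(-495)/4 = -⅛*286110 = -143055/4 ≈ -35764.)
o = 134456 (o = 556691 - 422235 = 134456)
d(M) = 318
(-1953348 - 2484138)/(a(353) + o) - d(E) = (-1953348 - 2484138)/(353⁴ + 134456) - 1*318 = -4437486/(15527402881 + 134456) - 318 = -4437486/15527537337 - 318 = -4437486*1/15527537337 - 318 = -1479162/5175845779 - 318 = -1645920436884/5175845779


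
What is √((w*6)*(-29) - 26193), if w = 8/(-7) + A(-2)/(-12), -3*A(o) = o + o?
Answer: 19*I*√31731/21 ≈ 161.17*I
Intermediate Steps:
A(o) = -2*o/3 (A(o) = -(o + o)/3 = -2*o/3)
w = -79/63 (w = 8/(-7) - ⅔*(-2)/(-12) = 8*(-⅐) + (4/3)*(-1/12) = -8/7 - ⅑ = -79/63 ≈ -1.2540)
√((w*6)*(-29) - 26193) = √(-79/63*6*(-29) - 26193) = √(-158/21*(-29) - 26193) = √(4582/21 - 26193) = √(-545471/21) = 19*I*√31731/21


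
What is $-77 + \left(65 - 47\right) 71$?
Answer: $1201$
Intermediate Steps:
$-77 + \left(65 - 47\right) 71 = -77 + 18 \cdot 71 = -77 + 1278 = 1201$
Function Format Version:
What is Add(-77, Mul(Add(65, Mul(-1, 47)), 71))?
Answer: 1201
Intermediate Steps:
Add(-77, Mul(Add(65, Mul(-1, 47)), 71)) = Add(-77, Mul(Add(65, -47), 71)) = Add(-77, Mul(18, 71)) = Add(-77, 1278) = 1201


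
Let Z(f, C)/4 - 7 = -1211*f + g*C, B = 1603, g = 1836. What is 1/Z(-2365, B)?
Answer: 1/23228520 ≈ 4.3051e-8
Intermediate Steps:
Z(f, C) = 28 - 4844*f + 7344*C (Z(f, C) = 28 + 4*(-1211*f + 1836*C) = 28 + (-4844*f + 7344*C) = 28 - 4844*f + 7344*C)
1/Z(-2365, B) = 1/(28 - 4844*(-2365) + 7344*1603) = 1/(28 + 11456060 + 11772432) = 1/23228520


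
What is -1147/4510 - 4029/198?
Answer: -139378/6765 ≈ -20.603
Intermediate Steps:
-1147/4510 - 4029/198 = -1147*1/4510 - 4029*1/198 = -1147/4510 - 1343/66 = -139378/6765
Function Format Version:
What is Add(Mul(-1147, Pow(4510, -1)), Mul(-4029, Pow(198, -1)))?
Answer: Rational(-139378, 6765) ≈ -20.603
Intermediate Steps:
Add(Mul(-1147, Pow(4510, -1)), Mul(-4029, Pow(198, -1))) = Add(Mul(-1147, Rational(1, 4510)), Mul(-4029, Rational(1, 198))) = Add(Rational(-1147, 4510), Rational(-1343, 66)) = Rational(-139378, 6765)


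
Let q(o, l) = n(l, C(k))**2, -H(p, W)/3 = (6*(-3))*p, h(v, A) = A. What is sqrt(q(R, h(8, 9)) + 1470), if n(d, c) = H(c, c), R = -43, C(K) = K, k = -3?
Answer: sqrt(27714) ≈ 166.48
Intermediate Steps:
H(p, W) = 54*p (H(p, W) = -3*6*(-3)*p = -(-54)*p = 54*p)
n(d, c) = 54*c
q(o, l) = 26244 (q(o, l) = (54*(-3))**2 = (-162)**2 = 26244)
sqrt(q(R, h(8, 9)) + 1470) = sqrt(26244 + 1470) = sqrt(27714)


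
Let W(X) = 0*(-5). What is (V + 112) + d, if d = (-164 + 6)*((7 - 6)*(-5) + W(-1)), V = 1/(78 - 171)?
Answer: 83885/93 ≈ 901.99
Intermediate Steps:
W(X) = 0
V = -1/93 (V = 1/(-93) = -1/93 ≈ -0.010753)
d = 790 (d = (-164 + 6)*((7 - 6)*(-5) + 0) = -158*(1*(-5) + 0) = -158*(-5 + 0) = -158*(-5) = 790)
(V + 112) + d = (-1/93 + 112) + 790 = 10415/93 + 790 = 83885/93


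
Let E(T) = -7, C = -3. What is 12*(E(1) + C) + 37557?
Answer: 37437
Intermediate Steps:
12*(E(1) + C) + 37557 = 12*(-7 - 3) + 37557 = 12*(-10) + 37557 = -120 + 37557 = 37437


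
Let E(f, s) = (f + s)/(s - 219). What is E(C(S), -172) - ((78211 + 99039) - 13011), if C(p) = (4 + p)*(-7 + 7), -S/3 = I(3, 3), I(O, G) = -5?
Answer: -64217277/391 ≈ -1.6424e+5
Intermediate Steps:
S = 15 (S = -3*(-5) = 15)
C(p) = 0 (C(p) = (4 + p)*0 = 0)
E(f, s) = (f + s)/(-219 + s)
E(C(S), -172) - ((78211 + 99039) - 13011) = (0 - 172)/(-219 - 172) - ((78211 + 99039) - 13011) = -172/(-391) - (177250 - 13011) = -1/391*(-172) - 1*164239 = 172/391 - 164239 = -64217277/391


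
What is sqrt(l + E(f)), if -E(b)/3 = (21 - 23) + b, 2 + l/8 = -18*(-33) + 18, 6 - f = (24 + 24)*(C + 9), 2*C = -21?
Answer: 2*sqrt(1163) ≈ 68.206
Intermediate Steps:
C = -21/2 (C = (1/2)*(-21) = -21/2 ≈ -10.500)
f = 78 (f = 6 - (24 + 24)*(-21/2 + 9) = 6 - 48*(-3)/2 = 6 - 1*(-72) = 6 + 72 = 78)
l = 4880 (l = -16 + 8*(-18*(-33) + 18) = -16 + 8*(594 + 18) = -16 + 8*612 = -16 + 4896 = 4880)
E(b) = 6 - 3*b (E(b) = -3*((21 - 23) + b) = -3*(-2 + b) = 6 - 3*b)
sqrt(l + E(f)) = sqrt(4880 + (6 - 3*78)) = sqrt(4880 + (6 - 234)) = sqrt(4880 - 228) = sqrt(4652) = 2*sqrt(1163)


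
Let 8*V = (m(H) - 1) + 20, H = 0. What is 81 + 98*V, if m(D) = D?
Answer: 1255/4 ≈ 313.75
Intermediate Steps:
V = 19/8 (V = ((0 - 1) + 20)/8 = (-1 + 20)/8 = (⅛)*19 = 19/8 ≈ 2.3750)
81 + 98*V = 81 + 98*(19/8) = 81 + 931/4 = 1255/4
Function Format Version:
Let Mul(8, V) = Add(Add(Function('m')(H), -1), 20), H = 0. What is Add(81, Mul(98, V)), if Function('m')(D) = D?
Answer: Rational(1255, 4) ≈ 313.75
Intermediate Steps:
V = Rational(19, 8) (V = Mul(Rational(1, 8), Add(Add(0, -1), 20)) = Mul(Rational(1, 8), Add(-1, 20)) = Mul(Rational(1, 8), 19) = Rational(19, 8) ≈ 2.3750)
Add(81, Mul(98, V)) = Add(81, Mul(98, Rational(19, 8))) = Add(81, Rational(931, 4)) = Rational(1255, 4)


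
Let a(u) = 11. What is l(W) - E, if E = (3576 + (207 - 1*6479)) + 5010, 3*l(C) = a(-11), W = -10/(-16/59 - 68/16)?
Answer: -6931/3 ≈ -2310.3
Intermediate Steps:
W = 2360/1067 (W = -10/(-16*1/59 - 68*1/16) = -10/(-16/59 - 17/4) = -10/(-1067/236) = -10*(-236/1067) = 2360/1067 ≈ 2.2118)
l(C) = 11/3 (l(C) = (⅓)*11 = 11/3)
E = 2314 (E = (3576 + (207 - 6479)) + 5010 = (3576 - 6272) + 5010 = -2696 + 5010 = 2314)
l(W) - E = 11/3 - 1*2314 = 11/3 - 2314 = -6931/3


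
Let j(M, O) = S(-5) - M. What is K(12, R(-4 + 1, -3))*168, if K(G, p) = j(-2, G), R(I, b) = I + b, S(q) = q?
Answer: -504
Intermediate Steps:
j(M, O) = -5 - M
K(G, p) = -3 (K(G, p) = -5 - 1*(-2) = -5 + 2 = -3)
K(12, R(-4 + 1, -3))*168 = -3*168 = -504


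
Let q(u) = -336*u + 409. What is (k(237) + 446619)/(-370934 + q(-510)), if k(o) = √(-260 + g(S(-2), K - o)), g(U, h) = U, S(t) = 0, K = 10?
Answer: -446619/199165 - 2*I*√65/199165 ≈ -2.2425 - 8.0961e-5*I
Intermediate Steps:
q(u) = 409 - 336*u
k(o) = 2*I*√65 (k(o) = √(-260 + 0) = √(-260) = 2*I*√65)
(k(237) + 446619)/(-370934 + q(-510)) = (2*I*√65 + 446619)/(-370934 + (409 - 336*(-510))) = (446619 + 2*I*√65)/(-370934 + (409 + 171360)) = (446619 + 2*I*√65)/(-370934 + 171769) = (446619 + 2*I*√65)/(-199165) = (446619 + 2*I*√65)*(-1/199165) = -446619/199165 - 2*I*√65/199165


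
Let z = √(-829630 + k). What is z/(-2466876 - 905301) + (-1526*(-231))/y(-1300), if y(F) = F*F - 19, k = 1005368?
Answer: 117502/563327 - √175738/3372177 ≈ 0.20846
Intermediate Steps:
y(F) = -19 + F² (y(F) = F² - 19 = -19 + F²)
z = √175738 (z = √(-829630 + 1005368) = √175738 ≈ 419.21)
z/(-2466876 - 905301) + (-1526*(-231))/y(-1300) = √175738/(-2466876 - 905301) + (-1526*(-231))/(-19 + (-1300)²) = √175738/(-3372177) + 352506/(-19 + 1690000) = √175738*(-1/3372177) + 352506/1689981 = -√175738/3372177 + 352506*(1/1689981) = -√175738/3372177 + 117502/563327 = 117502/563327 - √175738/3372177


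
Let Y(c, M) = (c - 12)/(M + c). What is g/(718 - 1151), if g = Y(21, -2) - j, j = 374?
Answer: 7097/8227 ≈ 0.86265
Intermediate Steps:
Y(c, M) = (-12 + c)/(M + c)
g = -7097/19 (g = (-12 + 21)/(-2 + 21) - 1*374 = 9/19 - 374 = -7097/19 ≈ -373.53)
g/(718 - 1151) = -7097/(19*(718 - 1151)) = -7097/19/(-433) = -7097/19*(-1/433) = 7097/8227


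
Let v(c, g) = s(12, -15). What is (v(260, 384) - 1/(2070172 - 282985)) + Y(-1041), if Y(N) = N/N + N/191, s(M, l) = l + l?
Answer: -61569061/1787187 ≈ -34.450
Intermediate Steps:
s(M, l) = 2*l
v(c, g) = -30 (v(c, g) = 2*(-15) = -30)
Y(N) = 1 + N/191 (Y(N) = 1 + N*(1/191) = 1 + N/191)
(v(260, 384) - 1/(2070172 - 282985)) + Y(-1041) = (-30 - 1/(2070172 - 282985)) + (1 + (1/191)*(-1041)) = (-30 - 1/1787187) + (1 - 1041/191) = (-30 - 1*1/1787187) - 850/191 = (-30 - 1/1787187) - 850/191 = -53615611/1787187 - 850/191 = -61569061/1787187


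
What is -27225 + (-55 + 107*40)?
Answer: -23000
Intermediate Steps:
-27225 + (-55 + 107*40) = -27225 + (-55 + 4280) = -27225 + 4225 = -23000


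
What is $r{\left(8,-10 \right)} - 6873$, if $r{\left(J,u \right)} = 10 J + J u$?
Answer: $-6873$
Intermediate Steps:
$r{\left(8,-10 \right)} - 6873 = 8 \left(10 - 10\right) - 6873 = 8 \cdot 0 - 6873 = 0 - 6873 = -6873$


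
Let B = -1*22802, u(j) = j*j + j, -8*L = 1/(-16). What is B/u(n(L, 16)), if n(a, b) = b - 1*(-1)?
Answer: -11401/153 ≈ -74.516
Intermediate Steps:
L = 1/128 (L = -⅛/(-16) = -⅛*(-1/16) = 1/128 ≈ 0.0078125)
n(a, b) = 1 + b (n(a, b) = b + 1 = 1 + b)
u(j) = j + j² (u(j) = j² + j = j + j²)
B = -22802
B/u(n(L, 16)) = -22802*1/((1 + 16)*(1 + (1 + 16))) = -22802*1/(17*(1 + 17)) = -22802/(17*18) = -22802/306 = -22802*1/306 = -11401/153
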